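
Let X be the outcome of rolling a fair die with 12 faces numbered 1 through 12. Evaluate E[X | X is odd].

6

Given X is odd, X is equally likely to be any of {1, 3, 5, 7, 9, 11}.
E[X | X is odd] = (1 + 3 + 5 + 7 + 9 + 11) / 6 = 6.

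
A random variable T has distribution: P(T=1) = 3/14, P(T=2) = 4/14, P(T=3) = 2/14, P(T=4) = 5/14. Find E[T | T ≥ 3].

26/7

P(T ≥ 3) = 1/2.
Σ over the event: 3·1/7 + 4·5/14 = 13/7.
E[T | T ≥ 3] = (13/7) / (1/2) = 26/7.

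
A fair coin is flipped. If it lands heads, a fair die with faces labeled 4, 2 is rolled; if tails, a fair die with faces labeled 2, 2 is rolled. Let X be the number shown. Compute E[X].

E[X | heads] = (4+2)/2 = 3.
E[X | tails] = (2+2)/2 = 2.
By the law of total expectation,
E[X] = (1/2)·(3) + (1/2)·(2) = 5/2.

5/2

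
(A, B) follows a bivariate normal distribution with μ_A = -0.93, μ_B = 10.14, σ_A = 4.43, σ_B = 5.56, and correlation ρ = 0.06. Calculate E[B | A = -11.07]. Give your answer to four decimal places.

9.3764

For a bivariate normal, E[B | A=x] = μ_B + ρ·(σ_B/σ_A)·(x − μ_A).
E[B | A=-11.07] = 10.14 + (0.06)·(5.56/4.43)·(-11.07 − (-0.93)) = 10.14 + (0.075305)·(-10.14) = 9.3764.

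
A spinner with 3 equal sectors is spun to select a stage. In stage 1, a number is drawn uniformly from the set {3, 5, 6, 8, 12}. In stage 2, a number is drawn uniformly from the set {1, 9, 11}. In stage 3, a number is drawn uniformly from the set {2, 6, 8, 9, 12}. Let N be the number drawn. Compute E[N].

106/15

E[N | stage 1] = (3+5+6+8+12)/5 = 34/5.
E[N | stage 2] = (1+9+11)/3 = 7.
E[N | stage 3] = (2+6+8+9+12)/5 = 37/5.
By the law of total expectation,
E[N] = (1/3)·(34/5) + (1/3)·(7) + (1/3)·(37/5) = 106/15.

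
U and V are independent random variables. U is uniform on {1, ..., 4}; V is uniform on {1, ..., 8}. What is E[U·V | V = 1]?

5/2

P(V = 1) = 1/8.
Summing UV·P(x,y) over outcomes with V = 1 gives 5/16.
E[U·V | V = 1] = (5/16) / (1/8) = 5/2.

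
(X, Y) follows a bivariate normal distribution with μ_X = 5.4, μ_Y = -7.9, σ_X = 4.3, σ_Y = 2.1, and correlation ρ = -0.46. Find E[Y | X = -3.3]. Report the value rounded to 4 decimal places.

-5.9455

For a bivariate normal, E[Y | X=x] = μ_Y + ρ·(σ_Y/σ_X)·(x − μ_X).
E[Y | X=-3.3] = -7.9 + (-0.46)·(2.1/4.3)·(-3.3 − (5.4)) = -7.9 + (-0.22465)·(-8.7) = -5.9455.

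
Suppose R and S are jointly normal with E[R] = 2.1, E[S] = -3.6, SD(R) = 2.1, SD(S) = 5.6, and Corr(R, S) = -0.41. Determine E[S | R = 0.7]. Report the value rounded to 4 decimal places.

The regression of S on R has slope ρ·σ_S/σ_R and passes through (μ_R, μ_S).
E[S | R=0.7] = -3.6 + (-0.41)·(5.6/2.1)·(0.7 − (2.1)) = -3.6 + (-1.09333)·(-1.4) = -2.0693.

-2.0693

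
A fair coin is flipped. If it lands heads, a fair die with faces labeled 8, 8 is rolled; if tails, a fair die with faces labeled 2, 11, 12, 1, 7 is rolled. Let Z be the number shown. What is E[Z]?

E[Z | heads] = (8+8)/2 = 8.
E[Z | tails] = (2+11+12+1+7)/5 = 33/5.
E[Z] = (1/2)·(8) + (1/2)·(33/5) = 73/10.

73/10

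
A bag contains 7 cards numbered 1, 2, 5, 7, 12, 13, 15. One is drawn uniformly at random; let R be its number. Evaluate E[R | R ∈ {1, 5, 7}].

P(R ∈ {1, 5, 7}) = 3/7.
Σ over the event: 1·1/7 + 5·1/7 + 7·1/7 = 13/7.
E[R | R ∈ {1, 5, 7}] = (13/7) / (3/7) = 13/3.

13/3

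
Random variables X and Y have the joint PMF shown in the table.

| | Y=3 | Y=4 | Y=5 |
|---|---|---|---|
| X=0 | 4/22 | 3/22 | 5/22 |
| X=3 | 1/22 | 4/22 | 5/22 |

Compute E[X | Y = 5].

3/2

P(Y = 5) = 5/11.
Σ X·P over the event = 0·(5/22) + 3·(5/22) = 15/22.
E[X | Y = 5] = (15/22) / (5/11) = 3/2.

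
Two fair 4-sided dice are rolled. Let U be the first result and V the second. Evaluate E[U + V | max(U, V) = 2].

10/3

Outcomes with max(U, V) = 2: (1,2), (2,1), (2,2), each with probability 1/16.
E[U + V | max(U, V) = 2] = (3 + 3 + 4) / 3 = 10/3.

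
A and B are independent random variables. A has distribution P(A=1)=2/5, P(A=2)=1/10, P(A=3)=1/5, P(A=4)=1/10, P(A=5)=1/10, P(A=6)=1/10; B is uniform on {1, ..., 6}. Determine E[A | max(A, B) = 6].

19/5

P(max(A, B) = 6) = 1/4.
Summing A·P(x,y) over outcomes with max(A, B) = 6 gives 19/20.
E[A | max(A, B) = 6] = (19/20) / (1/4) = 19/5.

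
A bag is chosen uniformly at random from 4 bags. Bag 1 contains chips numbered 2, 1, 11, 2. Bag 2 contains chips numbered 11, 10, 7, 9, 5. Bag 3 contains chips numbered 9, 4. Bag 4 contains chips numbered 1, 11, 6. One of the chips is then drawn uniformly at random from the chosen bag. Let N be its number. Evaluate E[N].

E[N | bag 1] = (2+1+11+2)/4 = 4.
E[N | bag 2] = (11+10+7+9+5)/5 = 42/5.
E[N | bag 3] = (9+4)/2 = 13/2.
E[N | bag 4] = (1+11+6)/3 = 6.
E[N] = (1/4)·(4) + (1/4)·(42/5) + (1/4)·(13/2) + (1/4)·(6) = 249/40.

249/40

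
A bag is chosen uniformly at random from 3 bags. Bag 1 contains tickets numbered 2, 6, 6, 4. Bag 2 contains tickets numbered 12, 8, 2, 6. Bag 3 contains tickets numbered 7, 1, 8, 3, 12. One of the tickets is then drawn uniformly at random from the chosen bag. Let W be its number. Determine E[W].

E[W | bag 1] = (2+6+6+4)/4 = 9/2.
E[W | bag 2] = (12+8+2+6)/4 = 7.
E[W | bag 3] = (7+1+8+3+12)/5 = 31/5.
E[W] = (1/3)·(9/2) + (1/3)·(7) + (1/3)·(31/5) = 59/10.

59/10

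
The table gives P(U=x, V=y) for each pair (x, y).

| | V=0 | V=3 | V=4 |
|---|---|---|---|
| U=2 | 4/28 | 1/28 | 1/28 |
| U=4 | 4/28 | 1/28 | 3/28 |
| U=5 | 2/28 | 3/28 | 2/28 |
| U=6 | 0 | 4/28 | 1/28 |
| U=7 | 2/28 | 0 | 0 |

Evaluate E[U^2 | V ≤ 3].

P(V ≤ 3) = 3/4.
Σ U^2·P over the event = 4·(4/28) + 4·(1/28) + 16·(4/28) + 16·(1/28) + 25·(2/28) + 25·(3/28) + 36·(4/28) + 49·(2/28) = 467/28.
E[U^2 | V ≤ 3] = (467/28) / (3/4) = 467/21.

467/21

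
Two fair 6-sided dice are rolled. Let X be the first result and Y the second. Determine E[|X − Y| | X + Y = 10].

P(X + Y = 10) = 1/12.
Summing |X−Y|·P(x,y) over outcomes with X + Y = 10 gives 1/9.
E[|X − Y| | X + Y = 10] = (1/9) / (1/12) = 4/3.

4/3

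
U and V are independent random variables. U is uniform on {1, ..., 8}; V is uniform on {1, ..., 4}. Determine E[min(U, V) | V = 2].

15/8

Outcomes with V = 2: (1,2), (2,2), (3,2), (4,2), (5,2), (6,2), (7,2), (8,2), each with probability 1/32.
E[min(U, V) | V = 2] = (1 + 2 + 2 + 2 + 2 + 2 + 2 + 2) / 8 = 15/8.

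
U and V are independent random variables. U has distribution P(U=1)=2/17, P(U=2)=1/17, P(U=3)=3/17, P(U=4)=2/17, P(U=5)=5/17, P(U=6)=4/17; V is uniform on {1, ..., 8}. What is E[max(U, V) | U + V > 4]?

P(U + V > 4) = 125/136.
Summing max(U,V)·P(x,y) over outcomes with U + V > 4 gives 719/136.
E[max(U, V) | U + V > 4] = (719/136) / (125/136) = 719/125.

719/125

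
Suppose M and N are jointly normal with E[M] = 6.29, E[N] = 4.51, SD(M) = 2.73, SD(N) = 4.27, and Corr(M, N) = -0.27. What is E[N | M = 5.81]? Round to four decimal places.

4.7127

For a bivariate normal, E[N | M=x] = μ_N + ρ·(σ_N/σ_M)·(x − μ_M).
E[N | M=5.81] = 4.51 + (-0.27)·(4.27/2.73)·(5.81 − (6.29)) = 4.51 + (-0.42231)·(-0.48) = 4.7127.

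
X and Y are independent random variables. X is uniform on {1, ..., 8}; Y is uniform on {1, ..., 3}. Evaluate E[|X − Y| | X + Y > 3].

P(X + Y > 3) = 7/8.
Summing |X−Y|·P(x,y) over outcomes with X + Y > 3 gives 11/4.
E[|X − Y| | X + Y > 3] = (11/4) / (7/8) = 22/7.

22/7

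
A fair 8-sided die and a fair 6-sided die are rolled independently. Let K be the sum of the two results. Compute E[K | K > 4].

P(K > 4) = 7/8.
E[K | K > 4] = (91/12) / (7/8) = 26/3.

26/3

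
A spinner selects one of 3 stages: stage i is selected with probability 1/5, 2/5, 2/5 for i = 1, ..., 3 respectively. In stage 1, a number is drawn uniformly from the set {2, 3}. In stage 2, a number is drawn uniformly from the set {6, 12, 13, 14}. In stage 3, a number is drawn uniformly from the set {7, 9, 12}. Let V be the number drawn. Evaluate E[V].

131/15

E[V | stage 1] = (2+3)/2 = 5/2.
E[V | stage 2] = (6+12+13+14)/4 = 45/4.
E[V | stage 3] = (7+9+12)/3 = 28/3.
By the law of total expectation,
E[V] = (1/5)·(5/2) + (2/5)·(45/4) + (2/5)·(28/3) = 131/15.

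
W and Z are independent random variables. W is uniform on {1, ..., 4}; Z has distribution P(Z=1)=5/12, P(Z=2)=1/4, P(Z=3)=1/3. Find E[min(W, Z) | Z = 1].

1

P(Z = 1) = 5/12.
Summing min(W,Z)·P(x,y) over outcomes with Z = 1 gives 5/12.
E[min(W, Z) | Z = 1] = (5/12) / (5/12) = 1.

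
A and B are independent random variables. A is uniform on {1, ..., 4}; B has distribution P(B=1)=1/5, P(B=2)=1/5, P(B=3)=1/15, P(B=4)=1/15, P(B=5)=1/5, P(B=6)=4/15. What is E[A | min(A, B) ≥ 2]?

3

P(min(A, B) ≥ 2) = 3/5.
Summing A·P(x,y) over outcomes with min(A, B) ≥ 2 gives 9/5.
E[A | min(A, B) ≥ 2] = (9/5) / (3/5) = 3.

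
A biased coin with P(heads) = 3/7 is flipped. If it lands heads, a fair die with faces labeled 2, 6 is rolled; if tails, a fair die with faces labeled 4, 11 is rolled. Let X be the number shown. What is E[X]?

E[X | heads] = (2+6)/2 = 4.
E[X | tails] = (4+11)/2 = 15/2.
E[X] = (3/7)·(4) + (4/7)·(15/2) = 6.

6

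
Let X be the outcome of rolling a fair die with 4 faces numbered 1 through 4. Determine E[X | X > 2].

7/2

Given X > 2, X is equally likely to be any of {3, 4}.
E[X | X > 2] = (3 + 4) / 2 = 7/2.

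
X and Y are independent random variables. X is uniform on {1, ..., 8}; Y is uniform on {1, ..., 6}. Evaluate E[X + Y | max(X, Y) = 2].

10/3

Outcomes with max(X, Y) = 2: (1,2), (2,1), (2,2), each with probability 1/48.
E[X + Y | max(X, Y) = 2] = (3 + 3 + 4) / 3 = 10/3.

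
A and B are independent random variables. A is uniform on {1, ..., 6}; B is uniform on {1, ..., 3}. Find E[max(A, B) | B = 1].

7/2

P(B = 1) = 1/3.
Summing max(A,B)·P(x,y) over outcomes with B = 1 gives 7/6.
E[max(A, B) | B = 1] = (7/6) / (1/3) = 7/2.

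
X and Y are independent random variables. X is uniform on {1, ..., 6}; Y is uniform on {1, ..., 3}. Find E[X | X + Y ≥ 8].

Outcomes with X + Y ≥ 8: (5,3), (6,2), (6,3), each with probability 1/18.
E[X | X + Y ≥ 8] = (5 + 6 + 6) / 3 = 17/3.

17/3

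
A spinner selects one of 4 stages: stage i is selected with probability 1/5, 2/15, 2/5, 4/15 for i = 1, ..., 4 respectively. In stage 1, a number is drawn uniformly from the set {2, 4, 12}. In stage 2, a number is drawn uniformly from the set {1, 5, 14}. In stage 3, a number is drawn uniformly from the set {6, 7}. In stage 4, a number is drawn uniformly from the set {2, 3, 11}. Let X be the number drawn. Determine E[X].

55/9

E[X | stage 1] = (2+4+12)/3 = 6.
E[X | stage 2] = (1+5+14)/3 = 20/3.
E[X | stage 3] = (6+7)/2 = 13/2.
E[X | stage 4] = (2+3+11)/3 = 16/3.
By the law of total expectation,
E[X] = (1/5)·(6) + (2/15)·(20/3) + (2/5)·(13/2) + (4/15)·(16/3) = 55/9.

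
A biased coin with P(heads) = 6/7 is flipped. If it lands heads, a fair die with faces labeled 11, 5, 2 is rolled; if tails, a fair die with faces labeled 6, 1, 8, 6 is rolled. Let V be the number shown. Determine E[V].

165/28

E[V | heads] = (11+5+2)/3 = 6.
E[V | tails] = (6+1+8+6)/4 = 21/4.
By the law of total expectation,
E[V] = (6/7)·(6) + (1/7)·(21/4) = 165/28.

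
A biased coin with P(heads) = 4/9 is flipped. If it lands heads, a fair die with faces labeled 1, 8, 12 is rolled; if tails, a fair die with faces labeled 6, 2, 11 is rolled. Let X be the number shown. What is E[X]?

E[X | heads] = (1+8+12)/3 = 7.
E[X | tails] = (6+2+11)/3 = 19/3.
By the law of total expectation,
E[X] = (4/9)·(7) + (5/9)·(19/3) = 179/27.

179/27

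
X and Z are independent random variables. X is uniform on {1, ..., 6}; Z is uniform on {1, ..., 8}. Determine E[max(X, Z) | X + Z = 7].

Outcomes with X + Z = 7: (1,6), (2,5), (3,4), (4,3), (5,2), (6,1), each with probability 1/48.
E[max(X, Z) | X + Z = 7] = (6 + 5 + 4 + 4 + 5 + 6) / 6 = 5.

5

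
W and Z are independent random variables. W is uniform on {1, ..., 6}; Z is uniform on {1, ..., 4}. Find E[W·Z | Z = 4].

14

P(Z = 4) = 1/4.
Summing WZ·P(x,y) over outcomes with Z = 4 gives 7/2.
E[W·Z | Z = 4] = (7/2) / (1/4) = 14.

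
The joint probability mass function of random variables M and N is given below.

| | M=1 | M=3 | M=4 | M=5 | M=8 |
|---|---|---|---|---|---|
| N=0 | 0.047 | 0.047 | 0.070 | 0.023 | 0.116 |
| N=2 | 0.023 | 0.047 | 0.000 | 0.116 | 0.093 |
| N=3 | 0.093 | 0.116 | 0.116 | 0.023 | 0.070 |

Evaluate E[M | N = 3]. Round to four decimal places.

3.7799

P(N = 3) = 0.418.
Σ M·P over the event = 1·(0.093) + 3·(0.116) + 4·(0.116) + 5·(0.023) + 8·(0.070) = 1.580.
E[M | N = 3] = (1.580) / (0.418) = 3.7799.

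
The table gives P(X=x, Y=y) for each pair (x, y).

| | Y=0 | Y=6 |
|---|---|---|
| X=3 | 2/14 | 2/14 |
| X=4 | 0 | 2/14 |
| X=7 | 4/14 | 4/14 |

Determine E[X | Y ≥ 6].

P(Y ≥ 6) = 4/7.
Σ X·P over the event = 3·(2/14) + 4·(2/14) + 7·(4/14) = 3.
E[X | Y ≥ 6] = (3) / (4/7) = 21/4.

21/4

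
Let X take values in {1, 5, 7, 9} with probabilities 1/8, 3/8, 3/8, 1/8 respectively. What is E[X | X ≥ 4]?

45/7

P(X ≥ 4) = 7/8.
Σ over the event: 5·3/8 + 7·3/8 + 9·1/8 = 45/8.
E[X | X ≥ 4] = (45/8) / (7/8) = 45/7.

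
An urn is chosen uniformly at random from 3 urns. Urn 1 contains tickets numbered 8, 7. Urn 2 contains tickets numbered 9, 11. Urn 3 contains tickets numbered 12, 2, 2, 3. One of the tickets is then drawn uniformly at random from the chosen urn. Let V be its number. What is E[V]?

E[V | urn 1] = (8+7)/2 = 15/2.
E[V | urn 2] = (9+11)/2 = 10.
E[V | urn 3] = (12+2+2+3)/4 = 19/4.
E[V] = (1/3)·(15/2) + (1/3)·(10) + (1/3)·(19/4) = 89/12.

89/12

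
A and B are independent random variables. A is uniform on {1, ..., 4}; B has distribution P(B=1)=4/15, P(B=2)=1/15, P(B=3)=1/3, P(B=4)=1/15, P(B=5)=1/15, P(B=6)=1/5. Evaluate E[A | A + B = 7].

14/5

P(A + B = 7) = 1/6.
Summing A·P(x,y) over outcomes with A + B = 7 gives 7/15.
E[A | A + B = 7] = (7/15) / (1/6) = 14/5.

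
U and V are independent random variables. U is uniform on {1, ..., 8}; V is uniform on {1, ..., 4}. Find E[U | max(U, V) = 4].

P(max(U, V) = 4) = 7/32.
Summing U·P(x,y) over outcomes with max(U, V) = 4 gives 11/16.
E[U | max(U, V) = 4] = (11/16) / (7/32) = 22/7.

22/7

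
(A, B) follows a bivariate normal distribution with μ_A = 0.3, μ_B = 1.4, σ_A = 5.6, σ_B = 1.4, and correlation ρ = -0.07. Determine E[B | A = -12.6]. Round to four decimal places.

1.6258

The regression of B on A has slope ρ·σ_B/σ_A and passes through (μ_A, μ_B).
E[B | A=-12.6] = 1.4 + (-0.07)·(1.4/5.6)·(-12.6 − (0.3)) = 1.4 + (-0.0175)·(-12.9) = 1.6258.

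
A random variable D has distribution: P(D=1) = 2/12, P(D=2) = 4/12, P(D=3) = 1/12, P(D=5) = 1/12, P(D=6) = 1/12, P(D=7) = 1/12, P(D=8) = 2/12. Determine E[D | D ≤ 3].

P(D ≤ 3) = 7/12.
Σ over the event: 1·1/6 + 2·1/3 + 3·1/12 = 13/12.
E[D | D ≤ 3] = (13/12) / (7/12) = 13/7.

13/7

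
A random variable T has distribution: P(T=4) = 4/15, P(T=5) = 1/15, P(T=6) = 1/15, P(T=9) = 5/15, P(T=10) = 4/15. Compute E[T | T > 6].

P(T > 6) = 3/5.
Σ over the event: 9·1/3 + 10·4/15 = 17/3.
E[T | T > 6] = (17/3) / (3/5) = 85/9.

85/9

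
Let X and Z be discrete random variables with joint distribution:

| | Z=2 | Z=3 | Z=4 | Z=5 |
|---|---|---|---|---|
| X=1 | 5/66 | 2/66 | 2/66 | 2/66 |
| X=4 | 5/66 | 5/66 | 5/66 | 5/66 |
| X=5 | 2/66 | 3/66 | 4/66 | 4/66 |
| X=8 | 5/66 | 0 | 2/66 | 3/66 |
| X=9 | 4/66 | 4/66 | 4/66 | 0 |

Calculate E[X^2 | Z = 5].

187/7

P(Z = 5) = 7/33.
Σ X^2·P over the event = 1·(2/66) + 16·(5/66) + 25·(4/66) + 64·(3/66) = 17/3.
E[X^2 | Z = 5] = (17/3) / (7/33) = 187/7.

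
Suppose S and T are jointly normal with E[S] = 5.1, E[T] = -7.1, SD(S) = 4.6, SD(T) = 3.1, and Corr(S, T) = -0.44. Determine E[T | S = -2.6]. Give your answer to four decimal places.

For a bivariate normal, E[T | S=x] = μ_T + ρ·(σ_T/σ_S)·(x − μ_S).
E[T | S=-2.6] = -7.1 + (-0.44)·(3.1/4.6)·(-2.6 − (5.1)) = -7.1 + (-0.29652)·(-7.7) = -4.8168.

-4.8168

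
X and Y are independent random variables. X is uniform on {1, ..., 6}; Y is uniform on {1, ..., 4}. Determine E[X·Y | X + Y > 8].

P(X + Y > 8) = 1/8.
Summing XY·P(x,y) over outcomes with X + Y > 8 gives 31/12.
E[X·Y | X + Y > 8] = (31/12) / (1/8) = 62/3.

62/3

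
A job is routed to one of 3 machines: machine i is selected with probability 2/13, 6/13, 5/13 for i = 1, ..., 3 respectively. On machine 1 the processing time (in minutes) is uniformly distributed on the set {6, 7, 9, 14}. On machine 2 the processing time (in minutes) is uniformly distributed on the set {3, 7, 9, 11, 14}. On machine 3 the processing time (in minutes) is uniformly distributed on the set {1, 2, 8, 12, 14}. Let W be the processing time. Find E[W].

539/65

E[W | machine 1] = (6+7+9+14)/4 = 9.
E[W | machine 2] = (3+7+9+11+14)/5 = 44/5.
E[W | machine 3] = (1+2+8+12+14)/5 = 37/5.
By the law of total expectation,
E[W] = (2/13)·(9) + (6/13)·(44/5) + (5/13)·(37/5) = 539/65.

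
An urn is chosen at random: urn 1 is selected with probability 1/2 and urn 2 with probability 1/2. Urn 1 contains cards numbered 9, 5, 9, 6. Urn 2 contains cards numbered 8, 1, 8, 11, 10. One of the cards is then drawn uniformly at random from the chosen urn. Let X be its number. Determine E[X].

E[X | urn 1] = (9+5+9+6)/4 = 29/4.
E[X | urn 2] = (8+1+8+11+10)/5 = 38/5.
E[X] = (1/2)·(29/4) + (1/2)·(38/5) = 297/40.

297/40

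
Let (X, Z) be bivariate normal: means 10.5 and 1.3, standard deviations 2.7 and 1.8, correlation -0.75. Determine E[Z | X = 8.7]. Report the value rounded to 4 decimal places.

The regression of Z on X has slope ρ·σ_Z/σ_X and passes through (μ_X, μ_Z).
E[Z | X=8.7] = 1.3 + (-0.75)·(1.8/2.7)·(8.7 − (10.5)) = 1.3 + (-0.5)·(-1.8) = 2.2000.

2.2000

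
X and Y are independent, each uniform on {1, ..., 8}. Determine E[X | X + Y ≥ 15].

23/3

P(X + Y ≥ 15) = 3/64.
Summing X·P(x,y) over outcomes with X + Y ≥ 15 gives 23/64.
E[X | X + Y ≥ 15] = (23/64) / (3/64) = 23/3.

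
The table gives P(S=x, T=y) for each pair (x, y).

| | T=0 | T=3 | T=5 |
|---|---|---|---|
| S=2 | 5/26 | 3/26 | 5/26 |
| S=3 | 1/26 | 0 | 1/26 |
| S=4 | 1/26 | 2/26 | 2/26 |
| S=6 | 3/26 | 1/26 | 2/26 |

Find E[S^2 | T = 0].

P(T = 0) = 5/13.
Σ S^2·P over the event = 4·(5/26) + 9·(1/26) + 16·(1/26) + 36·(3/26) = 153/26.
E[S^2 | T = 0] = (153/26) / (5/13) = 153/10.

153/10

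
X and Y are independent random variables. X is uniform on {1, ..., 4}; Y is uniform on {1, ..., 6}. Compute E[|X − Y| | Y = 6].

Outcomes with Y = 6: (1,6), (2,6), (3,6), (4,6), each with probability 1/24.
E[|X − Y| | Y = 6] = (5 + 4 + 3 + 2) / 4 = 7/2.

7/2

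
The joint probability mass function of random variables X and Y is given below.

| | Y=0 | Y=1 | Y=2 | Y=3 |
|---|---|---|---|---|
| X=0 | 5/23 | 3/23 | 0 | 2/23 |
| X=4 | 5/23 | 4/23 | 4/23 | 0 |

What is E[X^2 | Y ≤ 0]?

8

P(Y ≤ 0) = 10/23.
Σ X^2·P over the event = 0·(5/23) + 16·(5/23) = 80/23.
E[X^2 | Y ≤ 0] = (80/23) / (10/23) = 8.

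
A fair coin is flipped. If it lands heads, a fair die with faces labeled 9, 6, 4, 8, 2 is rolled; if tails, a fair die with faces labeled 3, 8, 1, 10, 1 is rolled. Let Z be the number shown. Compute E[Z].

26/5

E[Z | heads] = (9+6+4+8+2)/5 = 29/5.
E[Z | tails] = (3+8+1+10+1)/5 = 23/5.
E[Z] = (1/2)·(29/5) + (1/2)·(23/5) = 26/5.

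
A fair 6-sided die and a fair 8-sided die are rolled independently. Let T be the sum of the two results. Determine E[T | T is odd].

8

P(T is odd) = 1/2.
Σ over the event: 3·1/24 + 5·1/12 + 7·1/8 + 9·1/8 + 11·1/12 + 13·1/24 = 4.
E[T | T is odd] = (4) / (1/2) = 8.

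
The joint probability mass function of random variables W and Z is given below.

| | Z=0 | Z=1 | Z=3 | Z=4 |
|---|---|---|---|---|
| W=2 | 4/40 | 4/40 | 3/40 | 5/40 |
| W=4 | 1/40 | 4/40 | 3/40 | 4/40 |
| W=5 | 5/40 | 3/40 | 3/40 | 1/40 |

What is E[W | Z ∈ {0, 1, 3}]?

109/30

P(Z ∈ {0, 1, 3}) = 3/4.
Summing W·P(W=x,Z=y) over the conditioning event gives 109/40.
E[W | Z ∈ {0, 1, 3}] = (109/40) / (3/4) = 109/30.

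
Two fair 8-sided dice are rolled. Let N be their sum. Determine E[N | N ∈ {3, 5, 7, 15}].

7

P(N ∈ {3, 5, 7, 15}) = 7/32.
Σ over the event: 3·1/32 + 5·1/16 + 7·3/32 + 15·1/32 = 49/32.
E[N | N ∈ {3, 5, 7, 15}] = (49/32) / (7/32) = 7.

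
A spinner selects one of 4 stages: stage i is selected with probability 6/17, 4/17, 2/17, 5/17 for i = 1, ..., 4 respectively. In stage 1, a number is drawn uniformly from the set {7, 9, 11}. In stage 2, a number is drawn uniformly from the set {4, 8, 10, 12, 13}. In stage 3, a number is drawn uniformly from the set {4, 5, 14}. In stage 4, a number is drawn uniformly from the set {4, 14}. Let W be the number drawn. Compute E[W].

E[W | stage 1] = (7+9+11)/3 = 9.
E[W | stage 2] = (4+8+10+12+13)/5 = 47/5.
E[W | stage 3] = (4+5+14)/3 = 23/3.
E[W | stage 4] = (4+14)/2 = 9.
E[W] = (6/17)·(9) + (4/17)·(47/5) + (2/17)·(23/3) + (5/17)·(9) = 2279/255.

2279/255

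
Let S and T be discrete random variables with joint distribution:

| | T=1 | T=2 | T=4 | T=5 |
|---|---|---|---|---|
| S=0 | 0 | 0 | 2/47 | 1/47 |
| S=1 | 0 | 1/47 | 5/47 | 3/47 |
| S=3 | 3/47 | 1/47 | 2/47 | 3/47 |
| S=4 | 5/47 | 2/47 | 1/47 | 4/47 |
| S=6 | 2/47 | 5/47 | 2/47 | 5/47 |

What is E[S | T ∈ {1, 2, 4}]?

P(T ∈ {1, 2, 4}) = 31/47.
Summing S·P(S=x,T=y) over the conditioning event gives 110/47.
E[S | T ∈ {1, 2, 4}] = (110/47) / (31/47) = 110/31.

110/31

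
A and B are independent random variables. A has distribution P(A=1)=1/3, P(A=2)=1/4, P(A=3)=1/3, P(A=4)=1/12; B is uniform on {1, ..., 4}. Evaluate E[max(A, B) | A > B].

3

P(A > B) = 7/24.
Summing max(A,B)·P(x,y) over outcomes with A > B gives 7/8.
E[max(A, B) | A > B] = (7/8) / (7/24) = 3.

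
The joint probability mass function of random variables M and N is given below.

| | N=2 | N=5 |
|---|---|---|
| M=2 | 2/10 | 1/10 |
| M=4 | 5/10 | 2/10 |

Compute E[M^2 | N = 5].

P(N = 5) = 3/10.
Σ M^2·P over the event = 4·(1/10) + 16·(2/10) = 18/5.
E[M^2 | N = 5] = (18/5) / (3/10) = 12.

12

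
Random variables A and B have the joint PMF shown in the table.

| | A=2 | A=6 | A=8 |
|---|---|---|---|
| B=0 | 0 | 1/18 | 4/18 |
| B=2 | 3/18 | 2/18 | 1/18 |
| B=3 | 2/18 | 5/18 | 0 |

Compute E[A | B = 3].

P(B = 3) = 7/18.
Σ A·P over the event = 2·(2/18) + 6·(5/18) = 17/9.
E[A | B = 3] = (17/9) / (7/18) = 34/7.

34/7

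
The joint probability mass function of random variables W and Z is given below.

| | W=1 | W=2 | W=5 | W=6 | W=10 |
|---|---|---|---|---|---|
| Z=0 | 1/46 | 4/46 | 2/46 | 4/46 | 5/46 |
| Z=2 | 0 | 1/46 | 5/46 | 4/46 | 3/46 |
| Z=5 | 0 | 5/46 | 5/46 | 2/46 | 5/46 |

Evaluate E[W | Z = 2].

P(Z = 2) = 13/46.
Summing W·P(W=x,Z=y) over the conditioning event gives 81/46.
E[W | Z = 2] = (81/46) / (13/46) = 81/13.

81/13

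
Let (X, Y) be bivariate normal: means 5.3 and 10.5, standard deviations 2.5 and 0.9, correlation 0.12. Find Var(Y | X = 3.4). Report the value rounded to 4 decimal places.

For a bivariate normal, Var(Y | X=x) = σ_Y²(1 − ρ²).
Var(Y | X=3.4) = (0.9)²·(1 − (0.12)²) = 0.81·0.9856 = 0.7983.

0.7983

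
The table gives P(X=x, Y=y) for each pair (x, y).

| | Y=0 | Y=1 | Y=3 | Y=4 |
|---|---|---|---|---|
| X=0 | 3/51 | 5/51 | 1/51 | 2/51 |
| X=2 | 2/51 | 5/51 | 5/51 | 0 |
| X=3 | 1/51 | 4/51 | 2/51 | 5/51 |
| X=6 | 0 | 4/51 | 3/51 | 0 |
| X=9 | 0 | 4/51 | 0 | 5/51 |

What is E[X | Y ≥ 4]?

5

P(Y ≥ 4) = 4/17.
Σ X·P over the event = 0·(2/51) + 3·(5/51) + 9·(5/51) = 20/17.
E[X | Y ≥ 4] = (20/17) / (4/17) = 5.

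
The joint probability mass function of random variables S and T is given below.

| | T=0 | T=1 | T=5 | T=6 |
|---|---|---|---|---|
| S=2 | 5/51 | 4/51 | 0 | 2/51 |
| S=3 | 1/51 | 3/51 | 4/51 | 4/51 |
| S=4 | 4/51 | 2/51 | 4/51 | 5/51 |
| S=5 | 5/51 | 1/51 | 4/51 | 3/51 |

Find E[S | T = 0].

18/5

P(T = 0) = 5/17.
Summing S·P(S=x,T=y) over the conditioning event gives 18/17.
E[S | T = 0] = (18/17) / (5/17) = 18/5.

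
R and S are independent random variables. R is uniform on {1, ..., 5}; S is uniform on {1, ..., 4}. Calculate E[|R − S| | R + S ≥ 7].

P(R + S ≥ 7) = 3/10.
Summing |R−S|·P(x,y) over outcomes with R + S ≥ 7 gives 2/5.
E[|R − S| | R + S ≥ 7] = (2/5) / (3/10) = 4/3.

4/3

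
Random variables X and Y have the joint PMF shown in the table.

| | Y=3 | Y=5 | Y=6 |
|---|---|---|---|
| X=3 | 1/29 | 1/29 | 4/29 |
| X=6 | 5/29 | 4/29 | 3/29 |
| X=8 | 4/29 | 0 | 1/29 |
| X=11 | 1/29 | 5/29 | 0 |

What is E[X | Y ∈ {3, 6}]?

6

P(Y ∈ {3, 6}) = 19/29.
Σ X·P over the event = 3·(1/29) + 3·(4/29) + 6·(5/29) + 6·(3/29) + 8·(4/29) + 8·(1/29) + 11·(1/29) = 114/29.
E[X | Y ∈ {3, 6}] = (114/29) / (19/29) = 6.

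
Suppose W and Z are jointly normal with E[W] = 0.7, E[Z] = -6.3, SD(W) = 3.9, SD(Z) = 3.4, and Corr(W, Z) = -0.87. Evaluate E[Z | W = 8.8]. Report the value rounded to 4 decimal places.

-12.4435

E[Z | W=x] = μ_Z + ρ(σ_Z/σ_W)(x − μ_W) for jointly normal variables.
E[Z | W=8.8] = -6.3 + (-0.87)·(3.4/3.9)·(8.8 − (0.7)) = -6.3 + (-0.75846)·(8.1) = -12.4435.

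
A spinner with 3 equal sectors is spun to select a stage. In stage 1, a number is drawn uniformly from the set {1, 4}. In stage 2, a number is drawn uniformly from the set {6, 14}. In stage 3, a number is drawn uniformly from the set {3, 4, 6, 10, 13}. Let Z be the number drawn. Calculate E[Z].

E[Z | stage 1] = (1+4)/2 = 5/2.
E[Z | stage 2] = (6+14)/2 = 10.
E[Z | stage 3] = (3+4+6+10+13)/5 = 36/5.
By the law of total expectation,
E[Z] = (1/3)·(5/2) + (1/3)·(10) + (1/3)·(36/5) = 197/30.

197/30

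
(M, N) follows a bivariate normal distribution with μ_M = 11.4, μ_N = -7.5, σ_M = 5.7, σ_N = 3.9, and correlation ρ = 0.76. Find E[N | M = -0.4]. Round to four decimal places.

-13.6360

E[N | M=x] = μ_N + ρ(σ_N/σ_M)(x − μ_M) for jointly normal variables.
E[N | M=-0.4] = -7.5 + (0.76)·(3.9/5.7)·(-0.4 − (11.4)) = -7.5 + (0.52)·(-11.8) = -13.6360.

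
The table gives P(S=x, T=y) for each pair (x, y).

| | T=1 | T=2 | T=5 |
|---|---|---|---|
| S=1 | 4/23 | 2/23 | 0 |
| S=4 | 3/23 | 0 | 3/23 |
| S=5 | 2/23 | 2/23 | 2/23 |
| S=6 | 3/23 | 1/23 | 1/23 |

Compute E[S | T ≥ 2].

P(T ≥ 2) = 11/23.
Σ S·P over the event = 1·(2/23) + 4·(3/23) + 5·(2/23) + 5·(2/23) + 6·(1/23) + 6·(1/23) = 2.
E[S | T ≥ 2] = (2) / (11/23) = 46/11.

46/11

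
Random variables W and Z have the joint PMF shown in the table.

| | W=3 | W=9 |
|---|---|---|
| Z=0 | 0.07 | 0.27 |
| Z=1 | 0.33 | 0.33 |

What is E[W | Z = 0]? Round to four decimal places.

7.7647

P(Z = 0) = 0.34.
Σ W·P over the event = 3·(0.07) + 9·(0.27) = 2.64.
E[W | Z = 0] = (2.64) / (0.34) = 7.7647.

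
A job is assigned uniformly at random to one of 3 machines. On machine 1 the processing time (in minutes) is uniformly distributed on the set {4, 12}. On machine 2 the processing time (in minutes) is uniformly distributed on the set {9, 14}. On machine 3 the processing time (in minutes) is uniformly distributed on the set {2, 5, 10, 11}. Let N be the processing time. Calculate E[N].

53/6

E[N | machine 1] = (4+12)/2 = 8.
E[N | machine 2] = (9+14)/2 = 23/2.
E[N | machine 3] = (2+5+10+11)/4 = 7.
By the law of total expectation,
E[N] = (1/3)·(8) + (1/3)·(23/2) + (1/3)·(7) = 53/6.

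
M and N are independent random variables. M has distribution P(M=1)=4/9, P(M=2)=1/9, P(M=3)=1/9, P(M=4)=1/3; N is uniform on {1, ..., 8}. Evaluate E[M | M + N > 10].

27/7

P(M + N > 10) = 7/72.
Summing M·P(x,y) over outcomes with M + N > 10 gives 3/8.
E[M | M + N > 10] = (3/8) / (7/72) = 27/7.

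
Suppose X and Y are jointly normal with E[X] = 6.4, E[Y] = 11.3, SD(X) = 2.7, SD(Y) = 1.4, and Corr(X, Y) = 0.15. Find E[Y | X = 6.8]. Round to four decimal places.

The regression of Y on X has slope ρ·σ_Y/σ_X and passes through (μ_X, μ_Y).
E[Y | X=6.8] = 11.3 + (0.15)·(1.4/2.7)·(6.8 − (6.4)) = 11.3 + (0.077778)·(0.4) = 11.3311.

11.3311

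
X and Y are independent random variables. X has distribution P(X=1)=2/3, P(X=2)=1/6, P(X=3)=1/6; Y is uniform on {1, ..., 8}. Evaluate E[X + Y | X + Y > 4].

P(X + Y > 4) = 11/16.
Summing (X+Y)·P(x,y) over outcomes with X + Y > 4 gives 241/48.
E[X + Y | X + Y > 4] = (241/48) / (11/16) = 241/33.

241/33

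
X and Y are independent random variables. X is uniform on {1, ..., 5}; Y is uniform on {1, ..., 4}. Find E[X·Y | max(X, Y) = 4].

P(max(X, Y) = 4) = 7/20.
Summing XY·P(x,y) over outcomes with max(X, Y) = 4 gives 16/5.
E[X·Y | max(X, Y) = 4] = (16/5) / (7/20) = 64/7.

64/7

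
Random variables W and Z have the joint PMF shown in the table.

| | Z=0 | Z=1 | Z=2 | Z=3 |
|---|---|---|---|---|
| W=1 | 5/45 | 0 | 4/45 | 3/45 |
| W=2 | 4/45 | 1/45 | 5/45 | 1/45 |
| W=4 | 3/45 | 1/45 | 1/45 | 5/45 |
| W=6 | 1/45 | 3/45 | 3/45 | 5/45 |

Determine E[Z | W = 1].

P(W = 1) = 4/15.
Σ Z·P over the event = 0·(5/45) + 2·(4/45) + 3·(3/45) = 17/45.
E[Z | W = 1] = (17/45) / (4/15) = 17/12.

17/12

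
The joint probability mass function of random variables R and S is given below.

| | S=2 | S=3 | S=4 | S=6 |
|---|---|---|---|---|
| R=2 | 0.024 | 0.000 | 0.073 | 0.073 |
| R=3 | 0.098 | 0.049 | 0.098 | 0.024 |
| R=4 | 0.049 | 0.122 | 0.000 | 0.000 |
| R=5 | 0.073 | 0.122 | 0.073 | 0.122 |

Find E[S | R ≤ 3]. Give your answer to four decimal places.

3.7745

P(R ≤ 3) = 0.439.
Σ S·P over the event = 2·(0.024) + 4·(0.073) + 6·(0.073) + 2·(0.098) + 3·(0.049) + 4·(0.098) + 6·(0.024) = 1.657.
E[S | R ≤ 3] = (1.657) / (0.439) = 3.7745.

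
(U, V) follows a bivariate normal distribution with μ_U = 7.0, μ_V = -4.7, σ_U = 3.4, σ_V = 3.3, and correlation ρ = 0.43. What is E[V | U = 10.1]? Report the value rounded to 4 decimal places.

-3.4062

E[V | U=x] = μ_V + ρ(σ_V/σ_U)(x − μ_U) for jointly normal variables.
E[V | U=10.1] = -4.7 + (0.43)·(3.3/3.4)·(10.1 − (7.0)) = -4.7 + (0.41735)·(3.1) = -3.4062.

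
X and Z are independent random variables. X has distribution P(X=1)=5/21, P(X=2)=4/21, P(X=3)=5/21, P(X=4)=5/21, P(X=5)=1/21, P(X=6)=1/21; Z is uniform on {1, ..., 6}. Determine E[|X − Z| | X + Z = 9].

2

P(X + Z = 9) = 2/21.
Summing |X−Z|·P(x,y) over outcomes with X + Z = 9 gives 4/21.
E[|X − Z| | X + Z = 9] = (4/21) / (2/21) = 2.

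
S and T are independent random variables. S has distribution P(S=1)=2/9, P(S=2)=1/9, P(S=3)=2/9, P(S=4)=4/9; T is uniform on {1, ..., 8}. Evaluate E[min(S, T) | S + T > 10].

P(S + T > 10) = 5/36.
Summing min(S,T)·P(x,y) over outcomes with S + T > 10 gives 19/36.
E[min(S, T) | S + T > 10] = (19/36) / (5/36) = 19/5.

19/5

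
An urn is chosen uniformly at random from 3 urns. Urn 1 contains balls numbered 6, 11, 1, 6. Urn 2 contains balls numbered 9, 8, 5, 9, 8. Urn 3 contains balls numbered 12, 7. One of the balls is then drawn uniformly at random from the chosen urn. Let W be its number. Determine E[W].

233/30

E[W | urn 1] = (6+11+1+6)/4 = 6.
E[W | urn 2] = (9+8+5+9+8)/5 = 39/5.
E[W | urn 3] = (12+7)/2 = 19/2.
E[W] = (1/3)·(6) + (1/3)·(39/5) + (1/3)·(19/2) = 233/30.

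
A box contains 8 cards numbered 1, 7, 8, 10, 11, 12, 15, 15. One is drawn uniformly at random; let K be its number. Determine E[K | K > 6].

78/7

P(K > 6) = 7/8.
Σ over the event: 7·1/8 + 8·1/8 + 10·1/8 + 11·1/8 + 12·1/8 + 15·1/4 = 39/4.
E[K | K > 6] = (39/4) / (7/8) = 78/7.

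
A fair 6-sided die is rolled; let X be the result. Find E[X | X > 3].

Given X > 3, X is equally likely to be any of {4, 5, 6}.
E[X | X > 3] = (4 + 5 + 6) / 3 = 5.

5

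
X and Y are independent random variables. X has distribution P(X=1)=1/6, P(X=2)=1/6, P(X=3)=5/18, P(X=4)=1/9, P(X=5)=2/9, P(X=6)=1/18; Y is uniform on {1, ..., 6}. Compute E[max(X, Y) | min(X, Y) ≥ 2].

P(min(X, Y) ≥ 2) = 25/36.
Summing max(X,Y)·P(x,y) over outcomes with min(X, Y) ≥ 2 gives 115/36.
E[max(X, Y) | min(X, Y) ≥ 2] = (115/36) / (25/36) = 23/5.

23/5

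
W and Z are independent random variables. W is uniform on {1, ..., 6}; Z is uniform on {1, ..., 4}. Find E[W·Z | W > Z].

145/14

P(W > Z) = 7/12.
Summing WZ·P(x,y) over outcomes with W > Z gives 145/24.
E[W·Z | W > Z] = (145/24) / (7/12) = 145/14.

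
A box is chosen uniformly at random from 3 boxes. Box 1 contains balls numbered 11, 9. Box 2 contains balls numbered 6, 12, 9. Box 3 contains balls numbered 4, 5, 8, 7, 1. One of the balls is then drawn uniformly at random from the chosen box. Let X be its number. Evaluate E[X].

E[X | box 1] = (11+9)/2 = 10.
E[X | box 2] = (6+12+9)/3 = 9.
E[X | box 3] = (4+5+8+7+1)/5 = 5.
E[X] = (1/3)·(10) + (1/3)·(9) + (1/3)·(5) = 8.

8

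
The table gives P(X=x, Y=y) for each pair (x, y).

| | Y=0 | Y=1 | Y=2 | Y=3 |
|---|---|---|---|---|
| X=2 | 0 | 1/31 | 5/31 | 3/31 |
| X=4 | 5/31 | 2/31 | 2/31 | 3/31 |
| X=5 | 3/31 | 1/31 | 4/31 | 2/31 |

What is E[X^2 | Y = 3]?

55/4

P(Y = 3) = 8/31.
Σ X^2·P over the event = 4·(3/31) + 16·(3/31) + 25·(2/31) = 110/31.
E[X^2 | Y = 3] = (110/31) / (8/31) = 55/4.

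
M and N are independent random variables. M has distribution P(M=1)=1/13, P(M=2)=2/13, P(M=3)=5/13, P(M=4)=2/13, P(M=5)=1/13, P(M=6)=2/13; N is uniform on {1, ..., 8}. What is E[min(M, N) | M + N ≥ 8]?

205/58

P(M + N ≥ 8) = 29/52.
Summing min(M,N)·P(x,y) over outcomes with M + N ≥ 8 gives 205/104.
E[min(M, N) | M + N ≥ 8] = (205/104) / (29/52) = 205/58.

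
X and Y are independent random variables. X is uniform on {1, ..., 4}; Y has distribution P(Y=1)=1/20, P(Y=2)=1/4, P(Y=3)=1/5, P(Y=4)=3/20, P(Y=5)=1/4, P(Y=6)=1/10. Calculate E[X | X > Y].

P(X > Y) = 17/80.
Summing X·P(x,y) over outcomes with X > Y gives 3/4.
E[X | X > Y] = (3/4) / (17/80) = 60/17.

60/17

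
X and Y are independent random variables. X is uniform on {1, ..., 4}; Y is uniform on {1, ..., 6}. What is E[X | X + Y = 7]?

5/2

P(X + Y = 7) = 1/6.
Summing X·P(x,y) over outcomes with X + Y = 7 gives 5/12.
E[X | X + Y = 7] = (5/12) / (1/6) = 5/2.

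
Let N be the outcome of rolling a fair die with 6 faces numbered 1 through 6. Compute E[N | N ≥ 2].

Given N ≥ 2, N is equally likely to be any of {2, 3, 4, 5, 6}.
E[N | N ≥ 2] = (2 + 3 + 4 + 5 + 6) / 5 = 4.

4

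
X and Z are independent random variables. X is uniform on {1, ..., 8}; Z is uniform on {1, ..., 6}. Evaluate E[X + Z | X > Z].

P(X > Z) = 9/16.
Summing (X+Z)·P(x,y) over outcomes with X > Z gives 79/16.
E[X + Z | X > Z] = (79/16) / (9/16) = 79/9.

79/9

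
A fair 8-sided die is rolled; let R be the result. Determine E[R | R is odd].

Given R is odd, R is equally likely to be any of {1, 3, 5, 7}.
E[R | R is odd] = (1 + 3 + 5 + 7) / 4 = 4.

4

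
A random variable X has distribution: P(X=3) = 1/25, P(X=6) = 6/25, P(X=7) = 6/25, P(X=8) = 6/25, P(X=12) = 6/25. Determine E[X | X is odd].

P(X is odd) = 7/25.
Σ over the event: 3·1/25 + 7·6/25 = 9/5.
E[X | X is odd] = (9/5) / (7/25) = 45/7.

45/7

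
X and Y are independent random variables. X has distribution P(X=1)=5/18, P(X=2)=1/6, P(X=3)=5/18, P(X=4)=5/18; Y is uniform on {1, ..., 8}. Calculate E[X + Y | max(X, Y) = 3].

P(max(X, Y) = 3) = 23/144.
Summing (X+Y)·P(x,y) over outcomes with max(X, Y) = 3 gives 55/72.
E[X + Y | max(X, Y) = 3] = (55/72) / (23/144) = 110/23.

110/23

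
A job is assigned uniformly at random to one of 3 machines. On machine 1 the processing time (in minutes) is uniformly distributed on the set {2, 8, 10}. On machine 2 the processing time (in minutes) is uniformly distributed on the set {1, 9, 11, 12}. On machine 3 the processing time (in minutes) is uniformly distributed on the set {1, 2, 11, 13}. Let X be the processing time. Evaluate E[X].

E[X | machine 1] = (2+8+10)/3 = 20/3.
E[X | machine 2] = (1+9+11+12)/4 = 33/4.
E[X | machine 3] = (1+2+11+13)/4 = 27/4.
E[X] = (1/3)·(20/3) + (1/3)·(33/4) + (1/3)·(27/4) = 65/9.

65/9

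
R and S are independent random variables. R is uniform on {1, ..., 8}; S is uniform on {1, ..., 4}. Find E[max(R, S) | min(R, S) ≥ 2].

P(min(R, S) ≥ 2) = 21/32.
Summing max(R,S)·P(x,y) over outcomes with min(R, S) ≥ 2 gives 109/32.
E[max(R, S) | min(R, S) ≥ 2] = (109/32) / (21/32) = 109/21.

109/21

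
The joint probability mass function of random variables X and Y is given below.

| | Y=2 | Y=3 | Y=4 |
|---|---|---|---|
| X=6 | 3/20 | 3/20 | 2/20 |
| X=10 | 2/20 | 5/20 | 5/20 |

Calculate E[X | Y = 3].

P(Y = 3) = 2/5.
Σ X·P over the event = 6·(3/20) + 10·(5/20) = 17/5.
E[X | Y = 3] = (17/5) / (2/5) = 17/2.

17/2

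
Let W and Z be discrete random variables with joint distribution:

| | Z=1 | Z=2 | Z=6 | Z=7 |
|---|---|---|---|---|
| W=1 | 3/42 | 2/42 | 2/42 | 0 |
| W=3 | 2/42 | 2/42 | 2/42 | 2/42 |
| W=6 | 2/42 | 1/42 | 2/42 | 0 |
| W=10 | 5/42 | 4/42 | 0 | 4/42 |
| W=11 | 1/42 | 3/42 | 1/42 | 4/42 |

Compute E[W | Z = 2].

29/4

P(Z = 2) = 2/7.
Σ W·P over the event = 1·(2/42) + 3·(2/42) + 6·(1/42) + 10·(4/42) + 11·(3/42) = 29/14.
E[W | Z = 2] = (29/14) / (2/7) = 29/4.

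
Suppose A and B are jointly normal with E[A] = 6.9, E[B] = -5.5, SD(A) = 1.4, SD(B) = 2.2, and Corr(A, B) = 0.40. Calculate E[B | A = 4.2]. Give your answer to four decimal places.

E[B | A=x] = μ_B + ρ(σ_B/σ_A)(x − μ_A) for jointly normal variables.
E[B | A=4.2] = -5.5 + (0.40)·(2.2/1.4)·(4.2 − (6.9)) = -5.5 + (0.62857)·(-2.7) = -7.1971.

-7.1971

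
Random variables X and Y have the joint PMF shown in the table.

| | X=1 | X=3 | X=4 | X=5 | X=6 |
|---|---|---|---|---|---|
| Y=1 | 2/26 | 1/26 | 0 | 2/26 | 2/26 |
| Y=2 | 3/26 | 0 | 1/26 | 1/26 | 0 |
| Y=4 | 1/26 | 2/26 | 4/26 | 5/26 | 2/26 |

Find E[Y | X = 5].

P(X = 5) = 4/13.
Σ Y·P over the event = 1·(2/26) + 2·(1/26) + 4·(5/26) = 12/13.
E[Y | X = 5] = (12/13) / (4/13) = 3.

3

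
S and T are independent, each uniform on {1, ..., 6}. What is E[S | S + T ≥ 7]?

P(S + T ≥ 7) = 7/12.
Summing S·P(x,y) over outcomes with S + T ≥ 7 gives 91/36.
E[S | S + T ≥ 7] = (91/36) / (7/12) = 13/3.

13/3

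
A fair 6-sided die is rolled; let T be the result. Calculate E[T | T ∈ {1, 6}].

P(T ∈ {1, 6}) = 1/3.
Σ over the event: 1·1/6 + 6·1/6 = 7/6.
E[T | T ∈ {1, 6}] = (7/6) / (1/3) = 7/2.

7/2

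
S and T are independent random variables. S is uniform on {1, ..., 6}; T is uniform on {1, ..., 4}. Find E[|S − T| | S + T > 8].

Outcomes with S + T > 8: (5,4), (6,3), (6,4), each with probability 1/24.
E[|S − T| | S + T > 8] = (1 + 3 + 2) / 3 = 2.

2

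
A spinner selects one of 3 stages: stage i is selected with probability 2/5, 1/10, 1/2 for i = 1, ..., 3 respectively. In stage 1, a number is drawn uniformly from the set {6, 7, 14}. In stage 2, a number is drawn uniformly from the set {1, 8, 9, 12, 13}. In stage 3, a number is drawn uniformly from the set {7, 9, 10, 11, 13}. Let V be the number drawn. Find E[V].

473/50

E[V | stage 1] = (6+7+14)/3 = 9.
E[V | stage 2] = (1+8+9+12+13)/5 = 43/5.
E[V | stage 3] = (7+9+10+11+13)/5 = 10.
E[V] = (2/5)·(9) + (1/10)·(43/5) + (1/2)·(10) = 473/50.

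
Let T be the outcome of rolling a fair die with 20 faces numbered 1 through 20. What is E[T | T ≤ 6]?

7/2

Given T ≤ 6, T is equally likely to be any of {1, 2, 3, 4, 5, 6}.
E[T | T ≤ 6] = (1 + 2 + 3 + 4 + 5 + 6) / 6 = 7/2.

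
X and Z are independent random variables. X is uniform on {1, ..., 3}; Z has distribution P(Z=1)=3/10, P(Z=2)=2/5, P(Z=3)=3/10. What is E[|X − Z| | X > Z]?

P(X > Z) = 1/3.
Summing |X−Z|·P(x,y) over outcomes with X > Z gives 13/30.
E[|X − Z| | X > Z] = (13/30) / (1/3) = 13/10.

13/10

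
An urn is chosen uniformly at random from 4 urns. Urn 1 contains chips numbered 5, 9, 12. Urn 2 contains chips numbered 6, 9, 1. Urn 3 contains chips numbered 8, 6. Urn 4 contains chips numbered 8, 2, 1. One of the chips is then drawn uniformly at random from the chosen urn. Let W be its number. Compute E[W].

37/6

E[W | urn 1] = (5+9+12)/3 = 26/3.
E[W | urn 2] = (6+9+1)/3 = 16/3.
E[W | urn 3] = (8+6)/2 = 7.
E[W | urn 4] = (8+2+1)/3 = 11/3.
E[W] = (1/4)·(26/3) + (1/4)·(16/3) + (1/4)·(7) + (1/4)·(11/3) = 37/6.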